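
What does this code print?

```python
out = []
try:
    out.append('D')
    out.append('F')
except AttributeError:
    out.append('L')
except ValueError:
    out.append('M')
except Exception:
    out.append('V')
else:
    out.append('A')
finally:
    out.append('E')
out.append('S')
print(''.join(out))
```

Execution trace: 'D' (try body) → 'F' (try body, no exception) → 'A' (else) → 'E' (finally) → 'S' (after the try/except). Output: DFAES

Answer: DFAES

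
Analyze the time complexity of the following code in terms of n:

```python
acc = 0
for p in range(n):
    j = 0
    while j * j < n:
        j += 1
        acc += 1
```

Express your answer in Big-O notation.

Each loop level contributes: n × √n. Multiplying the contributions gives O(n√n).

Answer: O(n√n)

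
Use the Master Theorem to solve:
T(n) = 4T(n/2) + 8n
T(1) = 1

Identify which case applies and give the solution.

a=4, b=2, f(n)=8n. log_2(4) = 2. Since c=1 < 2, Case 1 applies: T(n) = Θ(n^log_b(a)) = O(n^2).

Answer: O(n^2) - Case 1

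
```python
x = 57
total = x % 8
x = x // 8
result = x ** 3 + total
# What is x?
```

Trace:
`x = 57` → x = 57
`total = x % 8` → total = 1
`x = x // 8` → x = 7
`result = x ** 3 + total` → result = 344
So x = 7

Answer: 7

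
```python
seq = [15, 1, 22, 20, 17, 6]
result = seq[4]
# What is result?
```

Trace:
`seq = [15, 1, 22, 20, 17, 6]` → seq = [15, 1, 22, 20, 17, 6]
`result = seq[4]` → result = 17
So result = 17

Answer: 17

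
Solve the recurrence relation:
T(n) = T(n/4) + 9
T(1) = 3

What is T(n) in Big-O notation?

Each step divides n by 4 and adds 9. After log_4(n) steps we reach T(1)=3. So T(n) = 9·log_4(n) + 3 = O(log n).

Answer: O(log n)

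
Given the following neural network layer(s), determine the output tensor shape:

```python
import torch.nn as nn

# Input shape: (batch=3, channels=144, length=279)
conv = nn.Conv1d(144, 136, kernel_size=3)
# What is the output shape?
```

Input: (3, 144, 279) -> Output: (3, 136, 277)

Answer: (3, 136, 277)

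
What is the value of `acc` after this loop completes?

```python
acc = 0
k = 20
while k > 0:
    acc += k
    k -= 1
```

Sum 20 down to 1
`acc` takes the values: 0 → 20 → 39 → 57 → 74 → 90 → 105 → 119 → 132 → 144 → 155 → 165 → 174 → 182 → 189 → 195 → 200 → 204 → 207 → 209 → 210

Answer: 210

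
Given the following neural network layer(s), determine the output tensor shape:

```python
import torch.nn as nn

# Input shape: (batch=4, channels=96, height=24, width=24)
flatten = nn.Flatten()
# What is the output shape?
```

Input: (4, 96, 24, 24) -> Output: (4, 55296)

Answer: (4, 55296)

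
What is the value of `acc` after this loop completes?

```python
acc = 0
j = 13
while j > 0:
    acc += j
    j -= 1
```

Sum 13 down to 1
`acc` takes the values: 0 → 13 → 25 → 36 → 46 → 55 → 63 → 70 → 76 → 81 → 85 → 88 → 90 → 91

Answer: 91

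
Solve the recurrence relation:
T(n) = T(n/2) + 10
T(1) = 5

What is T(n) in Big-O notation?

Each step divides n by 2 and adds 10. After log_2(n) steps we reach T(1)=5. So T(n) = 10·log_2(n) + 5 = O(log n).

Answer: O(log n)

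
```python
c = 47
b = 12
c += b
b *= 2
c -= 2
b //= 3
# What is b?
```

Trace:
`c = 47` → c = 47
`b = 12` → b = 12
`c += b` → c = 59
`b *= 2` → b = 24
`c -= 2` → c = 57
`b //= 3` → b = 8
So b = 8

Answer: 8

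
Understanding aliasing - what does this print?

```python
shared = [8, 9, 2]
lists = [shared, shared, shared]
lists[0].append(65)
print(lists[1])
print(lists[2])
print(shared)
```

Key concept: list of same reference.
Step by step:
`shared = [8, 9, 2]` → shared = [8, 9, 2]
`lists = [shared, shared, shared]` → lists = [[8, 9, 2], [8, 9, 2], [8, 9, 2]]
`lists[0].append(65)` → shared = [8, 9, 2, 65]; lists = [[8, 9, 2, 65], [8, 9, 2, 65], [8, 9, 2, 65]]
`print(lists[1])` → prints [8, 9, 2, 65]
`print(lists[2])` → prints [8, 9, 2, 65]
`print(shared)` → prints [8, 9, 2, 65]

Answer:
[8, 9, 2, 65]
[8, 9, 2, 65]
[8, 9, 2, 65]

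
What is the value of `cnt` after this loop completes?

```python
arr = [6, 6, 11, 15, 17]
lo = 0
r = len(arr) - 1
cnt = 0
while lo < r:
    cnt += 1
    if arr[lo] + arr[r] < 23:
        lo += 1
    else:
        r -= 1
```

Steps to find pair summing to 23
`cnt` takes the values: 0 → 1 → 2 → 3 → 4

Answer: 4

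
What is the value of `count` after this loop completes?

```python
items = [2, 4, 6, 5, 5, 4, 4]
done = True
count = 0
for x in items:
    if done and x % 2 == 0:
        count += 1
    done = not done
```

Count even values at even positions
`count` takes the values: 0 → 1 → 2 → 3

Answer: 3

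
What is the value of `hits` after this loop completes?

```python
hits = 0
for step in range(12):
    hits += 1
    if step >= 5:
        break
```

Loop breaks when step reaches 5, hits is 6
`hits` takes the values: 0 → 1 → 2 → 3 → 4 → 5 → 6

Answer: 6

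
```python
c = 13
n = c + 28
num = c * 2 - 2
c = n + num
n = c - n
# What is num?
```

Trace:
`c = 13` → c = 13
`n = c + 28` → n = 41
`num = c * 2 - 2` → num = 24
`c = n + num` → c = 65
`n = c - n` → n = 24
So num = 24

Answer: 24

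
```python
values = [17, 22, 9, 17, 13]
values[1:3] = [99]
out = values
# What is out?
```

Trace:
`values = [17, 22, 9, 17, 13]` → values = [17, 22, 9, 17, 13]
`values[1:3] = [99]` → values = [17, 99, 17, 13]
`out = values` → out = [17, 99, 17, 13]
So out = [17, 99, 17, 13]

Answer: [17, 99, 17, 13]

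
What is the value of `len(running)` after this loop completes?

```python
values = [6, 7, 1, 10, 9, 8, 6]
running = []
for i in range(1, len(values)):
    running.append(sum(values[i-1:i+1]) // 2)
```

Number of 2-element averages
`running` takes the values: [] → [6] → [6, 4] → [6, 4, 5] → [6, 4, 5, 9] → [6, 4, 5, 9, 8] → [6, 4, 5, 9, 8, 7]
So `len(running)` = 6

Answer: 6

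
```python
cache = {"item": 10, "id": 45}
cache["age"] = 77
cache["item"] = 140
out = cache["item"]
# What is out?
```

Trace:
`cache = {"item": 10, "id": 45}` → cache = {'item': 10, 'id': 45}
`cache["age"] = 77` → cache = {'item': 10, 'id': 45, 'age': 77}
`cache["item"] = 140` → cache = {'item': 140, 'id': 45, 'age': 77}
`out = cache["item"]` → out = 140
So out = 140

Answer: 140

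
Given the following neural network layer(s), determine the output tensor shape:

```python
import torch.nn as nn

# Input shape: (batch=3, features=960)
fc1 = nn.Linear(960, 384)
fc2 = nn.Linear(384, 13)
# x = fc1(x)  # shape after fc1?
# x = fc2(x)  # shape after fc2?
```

Input: (3, 960) -> after fc1: (3, 384) -> Output: (3, 13)

Answer: (3, 13)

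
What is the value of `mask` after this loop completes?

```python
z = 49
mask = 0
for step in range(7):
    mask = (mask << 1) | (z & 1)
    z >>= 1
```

Reverse lowest 7 bits of 49
`mask` takes the values: 0 → 1 → 2 → 4 → 8 → 17 → 35 → 70

Answer: 70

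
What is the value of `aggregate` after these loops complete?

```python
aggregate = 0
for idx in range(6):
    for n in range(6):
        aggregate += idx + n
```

Sum of all idx+n for idx,n in 6x6
`aggregate` takes the values: 0 → 1 → 3 → 6 → 10 → 15 → 16 → 18 → 21 → 25 → 30 → 36 → 38 → 41 → 45 → 50 → 56 → 63 → 66 → 70 → 75 → 81 → 88 → 96 → 100 → 105 → 111 → 118 → 126 → 135 → 140 → 146 → 153 → 161 → 170 → 180

Answer: 180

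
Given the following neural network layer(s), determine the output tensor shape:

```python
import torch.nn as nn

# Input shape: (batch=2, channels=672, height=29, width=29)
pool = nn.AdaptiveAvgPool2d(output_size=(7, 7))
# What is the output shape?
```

Input: (2, 672, 29, 29) -> Output: (2, 672, 7, 7)

Answer: (2, 672, 7, 7)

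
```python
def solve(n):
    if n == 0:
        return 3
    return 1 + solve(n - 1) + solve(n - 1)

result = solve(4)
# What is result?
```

solve(n) = 1 + 2·solve(n-1), solve(0)=3. Closed form: (3+1)·2^4 - 1 = 63.

Answer: 63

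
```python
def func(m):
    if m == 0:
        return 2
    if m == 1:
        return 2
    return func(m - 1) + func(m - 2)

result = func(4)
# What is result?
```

Build up from base cases: func(0)=2, func(1)=2, func(2)=4, func(3)=6, func(4)=10

Answer: 10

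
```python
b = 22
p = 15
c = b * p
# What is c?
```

Trace:
`b = 22` → b = 22
`p = 15` → p = 15
`c = b * p` → c = 330
So c = 330

Answer: 330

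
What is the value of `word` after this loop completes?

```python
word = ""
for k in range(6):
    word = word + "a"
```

Repeat 'a' 6 times
`word` takes the values: "" → "a" → "aa" → "aaa" → "aaaa" → "aaaaa" → "aaaaaa"

Answer: "aaaaaa"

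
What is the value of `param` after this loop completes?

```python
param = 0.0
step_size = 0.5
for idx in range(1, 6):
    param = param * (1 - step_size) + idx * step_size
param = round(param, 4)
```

Moving average with lr=0.5
`param` takes the values: 0.0 → 0.5 → 1.25 → 2.125 → 3.0625 → 4.03125 → 4.0312

Answer: 4.0312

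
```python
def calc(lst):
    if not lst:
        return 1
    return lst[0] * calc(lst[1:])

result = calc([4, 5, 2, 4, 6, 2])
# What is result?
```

Product over [4, 5, 2, 4, 6, 2] = 4 * 5 * 2 * 4 * 6 * 2 = 1920

Answer: 1920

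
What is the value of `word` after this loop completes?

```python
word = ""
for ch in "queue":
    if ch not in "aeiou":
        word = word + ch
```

Remove vowels from 'queue'
`word` takes the values: "" → "q"

Answer: "q"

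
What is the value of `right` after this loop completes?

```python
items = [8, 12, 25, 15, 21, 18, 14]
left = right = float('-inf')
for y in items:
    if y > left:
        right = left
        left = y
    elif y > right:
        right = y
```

Second largest (with repeats) in [8, 12, 25, 15, 21, 18, 14]
`right` takes the values: -inf → 8 → 12 → 15 → 21

Answer: 21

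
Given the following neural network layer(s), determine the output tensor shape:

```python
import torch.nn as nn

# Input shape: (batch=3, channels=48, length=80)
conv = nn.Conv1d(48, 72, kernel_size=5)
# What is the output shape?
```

Input: (3, 48, 80) -> Output: (3, 72, 76)

Answer: (3, 72, 76)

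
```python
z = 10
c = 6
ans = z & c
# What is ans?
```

Trace:
`z = 10` → z = 10
`c = 6` → c = 6
`ans = z & c` → ans = 2
So ans = 2

Answer: 2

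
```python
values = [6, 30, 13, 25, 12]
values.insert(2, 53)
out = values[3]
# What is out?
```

Trace:
`values = [6, 30, 13, 25, 12]` → values = [6, 30, 13, 25, 12]
`values.insert(2, 53)` → values = [6, 30, 53, 13, 25, 12]
`out = values[3]` → out = 13
So out = 13

Answer: 13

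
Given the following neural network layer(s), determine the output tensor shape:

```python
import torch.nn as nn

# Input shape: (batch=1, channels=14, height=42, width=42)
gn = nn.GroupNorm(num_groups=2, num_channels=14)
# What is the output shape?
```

Input: (1, 14, 42, 42) -> Output: (1, 14, 42, 42)

Answer: (1, 14, 42, 42)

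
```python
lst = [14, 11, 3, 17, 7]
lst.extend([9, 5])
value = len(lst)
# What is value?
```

Trace:
`lst = [14, 11, 3, 17, 7]` → lst = [14, 11, 3, 17, 7]
`lst.extend([9, 5])` → lst = [14, 11, 3, 17, 7, 9, 5]
`value = len(lst)` → value = 7
So value = 7

Answer: 7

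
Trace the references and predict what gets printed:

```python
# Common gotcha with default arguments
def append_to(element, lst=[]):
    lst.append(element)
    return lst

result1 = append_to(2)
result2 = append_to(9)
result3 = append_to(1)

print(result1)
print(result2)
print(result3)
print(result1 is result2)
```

Key concept: mutable default argument gotcha.
Step by step:
`result1 = append_to(2)` → result1 = [2]
`result2 = append_to(9)` → result1 = [2, 9] (same object as result2); result2 = [2, 9] (same object as result1)
`result3 = append_to(1)` → result1 = [2, 9, 1] (same object as result2, result3); result2 = [2, 9, 1] (same object as result1, result3); result3 = [2, 9, 1] (same object as result1, result2)
`print(result1)` → prints [2, 9, 1]
`print(result2)` → prints [2, 9, 1]
`print(result3)` → prints [2, 9, 1]
`print(result1 is result2)` → prints True

Answer:
[2, 9, 1]
[2, 9, 1]
[2, 9, 1]
True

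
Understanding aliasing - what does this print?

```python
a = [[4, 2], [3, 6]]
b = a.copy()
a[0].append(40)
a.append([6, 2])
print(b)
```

Key concept: shallow copy with nested lists.
Step by step:
`a = [[4, 2], [3, 6]]` → a = [[4, 2], [3, 6]]
`b = a.copy()` → b = [[4, 2], [3, 6]]
`a[0].append(40)` → a = [[4, 2, 40], [3, 6]]; b = [[4, 2, 40], [3, 6]]
`a.append([6, 2])` → a = [[4, 2, 40], [3, 6], [6, 2]]
`print(b)` → prints [[4, 2, 40], [3, 6]]

Answer: [[4, 2, 40], [3, 6]]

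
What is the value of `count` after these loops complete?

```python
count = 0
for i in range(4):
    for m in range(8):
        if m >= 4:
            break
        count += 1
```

Inner breaks at 4, outer runs 4 times
`count` takes the values: 0 → 1 → 2 → 3 → 4 → 5 → 6 → 7 → 8 → 9 → 10 → 11 → 12 → 13 → 14 → 15 → 16

Answer: 16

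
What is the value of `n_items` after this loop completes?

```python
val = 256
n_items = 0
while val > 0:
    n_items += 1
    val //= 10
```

Count digits by repeated division by 10
`n_items` takes the values: 0 → 1 → 2 → 3

Answer: 3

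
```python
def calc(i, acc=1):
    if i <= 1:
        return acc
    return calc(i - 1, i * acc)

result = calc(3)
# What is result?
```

Accumulator trace (n, acc): (3, 1) -> (2, 3) -> (1, 6) -> return 6

Answer: 6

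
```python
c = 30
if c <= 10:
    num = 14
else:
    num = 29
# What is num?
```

Trace:
`c = 30` → c = 30
`if c <= 10: ...` → c <= 10 is False, take else branch → num = 29
So num = 29

Answer: 29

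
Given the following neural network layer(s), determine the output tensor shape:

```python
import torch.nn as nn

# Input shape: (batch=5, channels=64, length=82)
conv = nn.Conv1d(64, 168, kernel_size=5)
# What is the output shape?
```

Input: (5, 64, 82) -> Output: (5, 168, 78)

Answer: (5, 168, 78)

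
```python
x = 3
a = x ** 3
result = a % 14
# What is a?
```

Trace:
`x = 3` → x = 3
`a = x ** 3` → a = 27
`result = a % 14` → result = 13
So a = 27

Answer: 27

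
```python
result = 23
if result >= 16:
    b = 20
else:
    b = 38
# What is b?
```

Trace:
`result = 23` → result = 23
`if result >= 16: ...` → result >= 16 is True → b = 20
So b = 20

Answer: 20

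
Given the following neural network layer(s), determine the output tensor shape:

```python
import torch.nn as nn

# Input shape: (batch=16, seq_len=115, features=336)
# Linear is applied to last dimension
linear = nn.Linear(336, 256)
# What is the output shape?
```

Input: (16, 115, 336) -> Output: (16, 115, 256)

Answer: (16, 115, 256)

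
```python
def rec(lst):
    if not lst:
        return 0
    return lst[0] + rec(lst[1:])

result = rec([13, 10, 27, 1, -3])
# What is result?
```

13 + 10 + 27 + 1 + (-3) + 0 = 48

Answer: 48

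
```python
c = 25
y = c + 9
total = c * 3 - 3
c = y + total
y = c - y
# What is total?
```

Trace:
`c = 25` → c = 25
`y = c + 9` → y = 34
`total = c * 3 - 3` → total = 72
`c = y + total` → c = 106
`y = c - y` → y = 72
So total = 72

Answer: 72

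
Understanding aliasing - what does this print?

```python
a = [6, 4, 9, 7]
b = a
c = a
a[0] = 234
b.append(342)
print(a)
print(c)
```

Key concept: multiple aliases.
Step by step:
`a = [6, 4, 9, 7]` → a = [6, 4, 9, 7]
`b = a` → b = [6, 4, 9, 7] (same object as a)
`c = a` → c = [6, 4, 9, 7] (same object as a, b)
`a[0] = 234` → a = [234, 4, 9, 7] (same object as b, c); b = [234, 4, 9, 7] (same object as a, c); c = [234, 4, 9, 7] (same object as a, b)
`b.append(342)` → a = [234, 4, 9, 7, 342] (same object as b, c); b = [234, 4, 9, 7, 342] (same object as a, c); c = [234, 4, 9, 7, 342] (same object as a, b)
`print(a)` → prints [234, 4, 9, 7, 342]
`print(c)` → prints [234, 4, 9, 7, 342]

Answer:
[234, 4, 9, 7, 342]
[234, 4, 9, 7, 342]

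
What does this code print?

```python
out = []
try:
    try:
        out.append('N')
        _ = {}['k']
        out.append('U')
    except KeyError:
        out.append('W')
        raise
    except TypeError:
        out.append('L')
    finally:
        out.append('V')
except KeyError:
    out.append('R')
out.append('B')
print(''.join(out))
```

Execution trace: 'N' (inner try body) → 'W' (inner except KeyError) → 'V' (inner finally) → 'R' (outer except KeyError) → 'B' (after the try/except). Output: NWVRB

Answer: NWVRB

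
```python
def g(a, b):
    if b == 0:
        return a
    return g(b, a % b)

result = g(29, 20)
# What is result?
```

g(29, 20) -> g(20, 9) -> g(9, 2) -> g(2, 1) -> g(1, 0) -> 1

Answer: 1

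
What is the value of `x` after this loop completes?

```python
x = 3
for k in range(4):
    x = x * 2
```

Multiply by 2, 4 times: 3 * 2^4 = 48
`x` takes the values: 3 → 6 → 12 → 24 → 48

Answer: 48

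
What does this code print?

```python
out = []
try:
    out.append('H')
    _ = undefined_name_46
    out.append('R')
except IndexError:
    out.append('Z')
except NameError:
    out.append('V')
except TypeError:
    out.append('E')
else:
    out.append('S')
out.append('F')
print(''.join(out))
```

Execution trace: 'H' (try body) → 'V' (except NameError) → 'F' (after the try/except). Output: HVF

Answer: HVF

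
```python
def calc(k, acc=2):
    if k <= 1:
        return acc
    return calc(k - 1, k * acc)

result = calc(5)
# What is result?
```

Accumulator trace (n, acc): (5, 2) -> (4, 10) -> (3, 40) -> (2, 120) -> (1, 240) -> return 240

Answer: 240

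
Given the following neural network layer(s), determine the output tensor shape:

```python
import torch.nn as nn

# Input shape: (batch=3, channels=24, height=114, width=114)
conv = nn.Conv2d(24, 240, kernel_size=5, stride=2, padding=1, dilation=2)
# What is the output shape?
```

Input: (3, 24, 114, 114) -> Output: (3, 240, 54, 54)

Answer: (3, 240, 54, 54)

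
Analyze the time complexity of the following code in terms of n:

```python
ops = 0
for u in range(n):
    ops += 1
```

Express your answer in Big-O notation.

Each loop level contributes: n. Multiplying the contributions gives O(n).

Answer: O(n)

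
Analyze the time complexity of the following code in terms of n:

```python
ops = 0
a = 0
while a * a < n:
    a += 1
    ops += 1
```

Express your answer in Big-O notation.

Each loop level contributes: √n. Multiplying the contributions gives O(√n).

Answer: O(√n)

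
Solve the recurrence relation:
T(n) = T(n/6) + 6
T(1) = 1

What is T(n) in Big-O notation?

Each step divides n by 6 and adds 6. After log_6(n) steps we reach T(1)=1. So T(n) = 6·log_6(n) + 1 = O(log n).

Answer: O(log n)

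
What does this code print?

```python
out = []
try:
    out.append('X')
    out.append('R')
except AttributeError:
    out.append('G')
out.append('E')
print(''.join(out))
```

Execution trace: 'X' (try body) → 'R' (try body, no exception) → 'E' (after the try/except). Output: XRE

Answer: XRE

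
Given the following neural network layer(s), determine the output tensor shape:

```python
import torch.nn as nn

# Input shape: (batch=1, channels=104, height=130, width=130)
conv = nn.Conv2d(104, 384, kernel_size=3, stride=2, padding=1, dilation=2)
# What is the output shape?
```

Input: (1, 104, 130, 130) -> Output: (1, 384, 64, 64)

Answer: (1, 384, 64, 64)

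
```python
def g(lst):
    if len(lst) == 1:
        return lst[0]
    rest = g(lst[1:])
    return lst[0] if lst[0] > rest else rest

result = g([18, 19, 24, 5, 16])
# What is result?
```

Recursive max over [18, 19, 24, 5, 16] = 24

Answer: 24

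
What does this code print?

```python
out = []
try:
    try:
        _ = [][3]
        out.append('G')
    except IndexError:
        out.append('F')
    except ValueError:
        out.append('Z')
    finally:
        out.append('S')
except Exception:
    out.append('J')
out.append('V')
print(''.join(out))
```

Execution trace: 'F' (inner except IndexError) → 'S' (inner finally) → 'V' (after the try/except). Output: FSV

Answer: FSV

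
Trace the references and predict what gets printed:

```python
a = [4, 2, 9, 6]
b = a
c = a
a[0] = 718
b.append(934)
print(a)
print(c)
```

Key concept: multiple aliases.
Step by step:
`a = [4, 2, 9, 6]` → a = [4, 2, 9, 6]
`b = a` → b = [4, 2, 9, 6] (same object as a)
`c = a` → c = [4, 2, 9, 6] (same object as a, b)
`a[0] = 718` → a = [718, 2, 9, 6] (same object as b, c); b = [718, 2, 9, 6] (same object as a, c); c = [718, 2, 9, 6] (same object as a, b)
`b.append(934)` → a = [718, 2, 9, 6, 934] (same object as b, c); b = [718, 2, 9, 6, 934] (same object as a, c); c = [718, 2, 9, 6, 934] (same object as a, b)
`print(a)` → prints [718, 2, 9, 6, 934]
`print(c)` → prints [718, 2, 9, 6, 934]

Answer:
[718, 2, 9, 6, 934]
[718, 2, 9, 6, 934]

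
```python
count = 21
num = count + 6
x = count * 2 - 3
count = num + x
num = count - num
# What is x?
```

Trace:
`count = 21` → count = 21
`num = count + 6` → num = 27
`x = count * 2 - 3` → x = 39
`count = num + x` → count = 66
`num = count - num` → num = 39
So x = 39

Answer: 39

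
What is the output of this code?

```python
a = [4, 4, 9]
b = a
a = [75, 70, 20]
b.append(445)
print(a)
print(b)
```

Key concept: rebinding vs mutation: a is rebound to a new list, b still points at the original.
Step by step:
`a = [4, 4, 9]` → a = [4, 4, 9]
`b = a` → b = [4, 4, 9] (same object as a)
`a = [75, 70, 20]` → a = [75, 70, 20]
`b.append(445)` → b = [4, 4, 9, 445]
`print(a)` → prints [75, 70, 20]
`print(b)` → prints [4, 4, 9, 445]

Answer:
[75, 70, 20]
[4, 4, 9, 445]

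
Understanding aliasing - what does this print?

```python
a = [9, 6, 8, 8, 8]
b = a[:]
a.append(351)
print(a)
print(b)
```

Key concept: slice [:] creates copy.
Step by step:
`a = [9, 6, 8, 8, 8]` → a = [9, 6, 8, 8, 8]
`b = a[:]` → b = [9, 6, 8, 8, 8]
`a.append(351)` → a = [9, 6, 8, 8, 8, 351]
`print(a)` → prints [9, 6, 8, 8, 8, 351]
`print(b)` → prints [9, 6, 8, 8, 8]

Answer:
[9, 6, 8, 8, 8, 351]
[9, 6, 8, 8, 8]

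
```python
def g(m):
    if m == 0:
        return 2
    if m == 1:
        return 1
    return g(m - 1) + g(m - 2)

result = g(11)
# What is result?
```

Build up from base cases: g(0)=2, g(1)=1, g(2)=3, g(3)=4, g(4)=7, g(5)=11, g(6)=18, ..., g(11)=199

Answer: 199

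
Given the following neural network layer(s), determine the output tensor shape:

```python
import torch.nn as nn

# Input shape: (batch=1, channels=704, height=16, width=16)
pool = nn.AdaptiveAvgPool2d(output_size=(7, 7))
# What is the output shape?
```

Input: (1, 704, 16, 16) -> Output: (1, 704, 7, 7)

Answer: (1, 704, 7, 7)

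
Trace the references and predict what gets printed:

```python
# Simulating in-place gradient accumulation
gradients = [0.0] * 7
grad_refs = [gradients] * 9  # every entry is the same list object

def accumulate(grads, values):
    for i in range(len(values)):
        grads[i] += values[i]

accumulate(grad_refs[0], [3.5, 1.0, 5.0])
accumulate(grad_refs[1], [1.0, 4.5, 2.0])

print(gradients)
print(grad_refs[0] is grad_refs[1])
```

Key concept: gradient accumulation aliasing.
Step by step:
`gradients = [0.0] * 7` → gradients = [0.0, 0.0, 0.0, 0.0, 0.0, 0.0, 0.0]
`grad_refs = [gradients] * 9` → grad_refs = [[0.0, 0.0, 0.0, 0.0, 0.0, 0.0, 0.0], [0.0, 0.0, 0.0, 0.0, 0.0, 0.0, 0.0], [0.0, 0.0, 0.0, 0.0, 0.0, 0.0, 0.0], [0.0, 0.0, 0.0, 0.0, 0.0, 0.0, 0.0], [0.0, 0.0, 0.0, 0.0, 0.0, 0.0, 0.0], [0.0, 0.0, 0.0, 0.0, 0.0, 0.0, 0.0], [0.0, 0.0, 0.0, 0.0, 0.0, 0.0, 0.0], [0.0, 0.0, 0.0, 0.0, 0.0, 0.0, 0.0], [0.0, 0.0, 0.0, 0.0, 0.0, 0.0, 0.0]]
`accumulate(grad_refs[0], [3.5, 1.0, 5.0])` → gradients = [3.5, 1.0, 5.0, 0.0, 0.0, 0.0, 0.0]; grad_refs = [[3.5, 1.0, 5.0, 0.0, 0.0, 0.0, 0.0], [3.5, 1.0, 5.0, 0.0, 0.0, 0.0, 0.0], [3.5, 1.0, 5.0, 0.0, 0.0, 0.0, 0.0], [3.5, 1.0, 5.0, 0.0, 0.0, 0.0, 0.0], [3.5, 1.0, 5.0, 0.0, 0.0, 0.0, 0.0], [3.5, 1.0, 5.0, 0.0, 0.0, 0.0, 0.0], [3.5, 1.0, 5.0, 0.0, 0.0, 0.0, 0.0], [3.5, 1.0, 5.0, 0.0, 0.0, 0.0, 0.0], [3.5, 1.0, 5.0, 0.0, 0.0, 0.0, 0.0]]
`accumulate(grad_refs[1], [1.0, 4.5, 2.0])` → gradients = [4.5, 5.5, 7.0, 0.0, 0.0, 0.0, 0.0]; grad_refs = [[4.5, 5.5, 7.0, 0.0, 0.0, 0.0, 0.0], [4.5, 5.5, 7.0, 0.0, 0.0, 0.0, 0.0], [4.5, 5.5, 7.0, 0.0, 0.0, 0.0, 0.0], [4.5, 5.5, 7.0, 0.0, 0.0, 0.0, 0.0], [4.5, 5.5, 7.0, 0.0, 0.0, 0.0, 0.0], [4.5, 5.5, 7.0, 0.0, 0.0, 0.0, 0.0], [4.5, 5.5, 7.0, 0.0, 0.0, 0.0, 0.0], [4.5, 5.5, 7.0, 0.0, 0.0, 0.0, 0.0], [4.5, 5.5, 7.0, 0.0, 0.0, 0.0, 0.0]]
`print(gradients)` → prints [4.5, 5.5, 7.0, 0.0, 0.0, 0.0, 0.0]
`print(grad_refs[0] is grad_refs[1])` → prints True

Answer:
[4.5, 5.5, 7.0, 0.0, 0.0, 0.0, 0.0]
True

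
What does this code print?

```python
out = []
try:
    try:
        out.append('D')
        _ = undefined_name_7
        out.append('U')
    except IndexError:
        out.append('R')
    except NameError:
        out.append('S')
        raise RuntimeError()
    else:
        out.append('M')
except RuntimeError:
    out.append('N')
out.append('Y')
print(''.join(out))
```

Execution trace: 'D' (inner try body) → 'S' (inner except NameError) → 'N' (outer except RuntimeError) → 'Y' (after the try/except). Output: DSNY

Answer: DSNY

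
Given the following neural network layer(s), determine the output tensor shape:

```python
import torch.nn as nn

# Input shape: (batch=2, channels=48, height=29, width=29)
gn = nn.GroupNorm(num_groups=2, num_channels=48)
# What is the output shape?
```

Input: (2, 48, 29, 29) -> Output: (2, 48, 29, 29)

Answer: (2, 48, 29, 29)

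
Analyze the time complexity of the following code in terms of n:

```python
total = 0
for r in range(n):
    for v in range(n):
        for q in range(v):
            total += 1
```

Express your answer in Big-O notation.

Each loop level contributes: n × n × n. Multiplying the contributions gives O(n^3).

Answer: O(n^3)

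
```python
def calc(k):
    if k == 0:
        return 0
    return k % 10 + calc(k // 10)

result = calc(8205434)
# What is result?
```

Sum of digits of 8205434: 4 + 3 + 4 + 5 + 0 + 2 + 8 = 26

Answer: 26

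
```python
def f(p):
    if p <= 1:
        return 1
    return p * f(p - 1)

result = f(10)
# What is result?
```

f(10) = 10 * 9 * 8 * 7 * 6 * 5 * 4 * 3 * 2 * 1 = 3628800

Answer: 3628800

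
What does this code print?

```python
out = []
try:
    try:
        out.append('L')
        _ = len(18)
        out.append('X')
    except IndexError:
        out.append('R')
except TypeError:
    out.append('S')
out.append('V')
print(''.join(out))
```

Execution trace: 'L' (try body) → 'S' (outer except TypeError) → 'V' (after the try/except). Output: LSV

Answer: LSV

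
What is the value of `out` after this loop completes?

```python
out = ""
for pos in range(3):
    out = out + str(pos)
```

Concatenate digits 0 to 2
`out` takes the values: "" → "0" → "01" → "012"

Answer: "012"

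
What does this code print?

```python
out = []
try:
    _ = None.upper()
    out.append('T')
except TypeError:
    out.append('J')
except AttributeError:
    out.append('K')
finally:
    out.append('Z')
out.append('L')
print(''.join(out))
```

Execution trace: 'K' (except AttributeError) → 'Z' (finally) → 'L' (after the try/except). Output: KZL

Answer: KZL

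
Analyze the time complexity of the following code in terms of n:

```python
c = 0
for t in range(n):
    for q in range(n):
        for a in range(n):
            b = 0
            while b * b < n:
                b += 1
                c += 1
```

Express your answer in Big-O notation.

Each loop level contributes: n × n × n × √n. Multiplying the contributions gives O(n^3√n).

Answer: O(n^3√n)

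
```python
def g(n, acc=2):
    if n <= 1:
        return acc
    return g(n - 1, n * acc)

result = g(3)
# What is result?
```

Accumulator trace (n, acc): (3, 2) -> (2, 6) -> (1, 12) -> return 12

Answer: 12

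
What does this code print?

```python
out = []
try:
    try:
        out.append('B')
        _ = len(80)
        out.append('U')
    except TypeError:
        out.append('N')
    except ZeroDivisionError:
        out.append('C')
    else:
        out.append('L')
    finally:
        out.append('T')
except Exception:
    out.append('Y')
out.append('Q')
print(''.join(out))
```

Execution trace: 'B' (inner try body) → 'N' (inner except TypeError) → 'T' (inner finally) → 'Q' (after the try/except). Output: BNTQ

Answer: BNTQ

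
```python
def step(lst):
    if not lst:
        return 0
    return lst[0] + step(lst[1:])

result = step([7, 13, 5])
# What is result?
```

7 + 13 + 5 + 0 = 25

Answer: 25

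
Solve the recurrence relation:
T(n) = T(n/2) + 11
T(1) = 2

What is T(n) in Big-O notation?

Each step divides n by 2 and adds 11. After log_2(n) steps we reach T(1)=2. So T(n) = 11·log_2(n) + 2 = O(log n).

Answer: O(log n)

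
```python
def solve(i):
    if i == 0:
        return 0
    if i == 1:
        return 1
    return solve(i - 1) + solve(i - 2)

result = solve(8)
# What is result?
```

Build up from base cases: solve(0)=0, solve(1)=1, solve(2)=1, solve(3)=2, solve(4)=3, solve(5)=5, solve(6)=8, ..., solve(8)=21

Answer: 21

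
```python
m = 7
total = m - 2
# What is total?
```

Trace:
`m = 7` → m = 7
`total = m - 2` → total = 5
So total = 5

Answer: 5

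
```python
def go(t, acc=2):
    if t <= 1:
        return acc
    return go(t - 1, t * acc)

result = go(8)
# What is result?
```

Accumulator trace (n, acc): (8, 2) -> (7, 16) -> (6, 112) -> (5, 672) -> (4, 3360) -> (3, 13440) -> (2, 40320) -> (1, 80640) -> return 80640

Answer: 80640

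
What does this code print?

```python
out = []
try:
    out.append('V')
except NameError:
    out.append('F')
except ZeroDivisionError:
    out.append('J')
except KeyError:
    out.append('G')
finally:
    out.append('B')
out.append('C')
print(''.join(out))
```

Execution trace: 'V' (try body, no exception) → 'B' (finally) → 'C' (after the try/except). Output: VBC

Answer: VBC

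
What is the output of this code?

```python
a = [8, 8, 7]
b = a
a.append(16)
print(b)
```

Key concept: basic list aliasing.
Step by step:
`a = [8, 8, 7]` → a = [8, 8, 7]
`b = a` → b = [8, 8, 7] (same object as a)
`a.append(16)` → a = [8, 8, 7, 16] (same object as b); b = [8, 8, 7, 16] (same object as a)
`print(b)` → prints [8, 8, 7, 16]

Answer: [8, 8, 7, 16]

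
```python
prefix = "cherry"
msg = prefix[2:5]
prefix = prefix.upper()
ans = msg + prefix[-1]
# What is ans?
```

Trace:
`prefix = "cherry"` → prefix = 'cherry'
`msg = prefix[2:5]` → msg = 'err'
`prefix = prefix.upper()` → prefix = 'CHERRY'
`ans = msg + prefix[-1]` → ans = 'errY'
So ans = 'errY'

Answer: 'errY'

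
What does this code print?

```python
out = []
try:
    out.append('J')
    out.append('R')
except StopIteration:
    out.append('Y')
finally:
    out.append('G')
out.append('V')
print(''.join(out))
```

Execution trace: 'J' (try body) → 'R' (try body, no exception) → 'G' (finally) → 'V' (after the try/except). Output: JRGV

Answer: JRGV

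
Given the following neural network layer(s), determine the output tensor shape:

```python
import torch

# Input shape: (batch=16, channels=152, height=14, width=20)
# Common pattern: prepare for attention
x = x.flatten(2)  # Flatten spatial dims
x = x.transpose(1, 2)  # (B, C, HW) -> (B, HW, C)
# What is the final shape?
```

Input: (16, 152, 14, 20) -> after flatten(2): (16, 152, 280) -> Output: (16, 280, 152)

Answer: (16, 280, 152)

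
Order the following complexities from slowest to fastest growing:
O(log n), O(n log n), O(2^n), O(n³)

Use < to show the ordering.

Ordered by growth rate: O(log n) < O(n log n) < O(n³) < O(2^n)

Answer: O(log n) < O(n log n) < O(n³) < O(2^n)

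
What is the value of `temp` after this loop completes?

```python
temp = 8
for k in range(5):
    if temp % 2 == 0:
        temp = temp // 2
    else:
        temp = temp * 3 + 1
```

Collatz-style transformation from 8
`temp` takes the values: 8 → 4 → 2 → 1 → 4 → 2

Answer: 2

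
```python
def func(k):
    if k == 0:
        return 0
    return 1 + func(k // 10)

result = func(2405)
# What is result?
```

Count of digits of 2405: 4

Answer: 4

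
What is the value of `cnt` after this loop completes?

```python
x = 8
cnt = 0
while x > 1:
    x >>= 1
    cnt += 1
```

Count right shifts until 1
`cnt` takes the values: 0 → 1 → 2 → 3

Answer: 3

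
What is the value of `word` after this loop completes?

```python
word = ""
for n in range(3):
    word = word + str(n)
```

Concatenate digits 0 to 2
`word` takes the values: "" → "0" → "01" → "012"

Answer: "012"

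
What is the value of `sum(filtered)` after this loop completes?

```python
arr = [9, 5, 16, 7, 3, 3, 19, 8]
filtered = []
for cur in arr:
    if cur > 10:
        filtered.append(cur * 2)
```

Sum of doubled values > 10
`filtered` takes the values: [] → [32] → [32, 38]
So `sum(filtered)` = 70

Answer: 70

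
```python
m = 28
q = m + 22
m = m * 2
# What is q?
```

Trace:
`m = 28` → m = 28
`q = m + 22` → q = 50
`m = m * 2` → m = 56
So q = 50

Answer: 50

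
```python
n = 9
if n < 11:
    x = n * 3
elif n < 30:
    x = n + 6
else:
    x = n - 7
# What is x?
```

Trace:
`n = 9` → n = 9
`if n < 11: ...` → n < 11 is True → x = 27
So x = 27

Answer: 27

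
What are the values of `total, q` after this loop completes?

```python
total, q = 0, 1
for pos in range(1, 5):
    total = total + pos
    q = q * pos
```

Sum and factorial of 1 to 4
`total, q` takes the values: (0, 1) → (1, 1) → (3, 1) → (3, 2) → (6, 2) → (6, 6) → (10, 6) → (10, 24)

Answer: 10, 24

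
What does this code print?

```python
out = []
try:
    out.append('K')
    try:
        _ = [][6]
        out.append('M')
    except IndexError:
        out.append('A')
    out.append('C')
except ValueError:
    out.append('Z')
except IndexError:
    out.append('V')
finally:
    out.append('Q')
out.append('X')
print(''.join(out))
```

Execution trace: 'K' (try body) → 'A' (inner except IndexError) → 'C' (try body, no exception) → 'Q' (finally) → 'X' (after the try/except). Output: KACQX

Answer: KACQX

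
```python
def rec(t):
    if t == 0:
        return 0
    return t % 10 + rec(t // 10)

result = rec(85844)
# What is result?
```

Sum of digits of 85844: 4 + 4 + 8 + 5 + 8 = 29

Answer: 29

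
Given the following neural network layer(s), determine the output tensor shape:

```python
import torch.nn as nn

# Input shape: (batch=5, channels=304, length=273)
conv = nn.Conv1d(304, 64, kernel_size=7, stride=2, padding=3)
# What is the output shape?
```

Input: (5, 304, 273) -> Output: (5, 64, 137)

Answer: (5, 64, 137)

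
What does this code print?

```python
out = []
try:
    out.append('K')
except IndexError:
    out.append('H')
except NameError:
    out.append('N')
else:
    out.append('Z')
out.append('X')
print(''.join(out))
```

Execution trace: 'K' (try body, no exception) → 'Z' (else) → 'X' (after the try/except). Output: KZX

Answer: KZX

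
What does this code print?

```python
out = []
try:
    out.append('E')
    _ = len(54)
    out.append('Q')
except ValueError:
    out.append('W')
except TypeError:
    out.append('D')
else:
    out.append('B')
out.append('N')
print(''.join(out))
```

Execution trace: 'E' (try body) → 'D' (except TypeError) → 'N' (after the try/except). Output: EDN

Answer: EDN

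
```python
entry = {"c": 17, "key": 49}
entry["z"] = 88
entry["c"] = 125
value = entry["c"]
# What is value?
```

Trace:
`entry = {"c": 17, "key": 49}` → entry = {'c': 17, 'key': 49}
`entry["z"] = 88` → entry = {'c': 17, 'key': 49, 'z': 88}
`entry["c"] = 125` → entry = {'c': 125, 'key': 49, 'z': 88}
`value = entry["c"]` → value = 125
So value = 125

Answer: 125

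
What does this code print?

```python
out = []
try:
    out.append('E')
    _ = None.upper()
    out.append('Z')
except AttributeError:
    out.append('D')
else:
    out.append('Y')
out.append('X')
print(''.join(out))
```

Execution trace: 'E' (try body) → 'D' (except AttributeError) → 'X' (after the try/except). Output: EDX

Answer: EDX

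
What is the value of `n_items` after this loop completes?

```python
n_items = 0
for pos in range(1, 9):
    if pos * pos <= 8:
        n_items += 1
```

Count numbers where pos² ≤ 8
`n_items` takes the values: 0 → 1 → 2

Answer: 2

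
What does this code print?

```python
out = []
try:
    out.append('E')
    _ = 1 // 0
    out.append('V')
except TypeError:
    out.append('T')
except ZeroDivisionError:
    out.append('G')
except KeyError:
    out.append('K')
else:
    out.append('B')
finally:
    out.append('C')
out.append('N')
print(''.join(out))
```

Execution trace: 'E' (try body) → 'G' (except ZeroDivisionError) → 'C' (finally) → 'N' (after the try/except). Output: EGCN

Answer: EGCN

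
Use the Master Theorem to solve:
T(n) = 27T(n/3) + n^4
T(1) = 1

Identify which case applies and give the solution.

a=27, b=3, f(n)=n^4. log_3(27) = 3. Since c=4 > 3 and the regularity condition holds (27(n/3)^4 = (27/3^4)n^4 with 27/3^4 < 1), Case 3 applies: T(n) = Θ(f(n)) = O(n^4).

Answer: O(n^4) - Case 3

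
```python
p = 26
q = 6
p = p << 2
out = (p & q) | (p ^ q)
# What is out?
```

Trace:
`p = 26` → p = 26
`q = 6` → q = 6
`p = p << 2` → p = 104
`out = (p & q) | (p ^ q)` → out = 110
So out = 110

Answer: 110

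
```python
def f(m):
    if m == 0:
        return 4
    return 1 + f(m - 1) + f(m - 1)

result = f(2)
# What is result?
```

f(m) = 1 + 2·f(m-1), f(0)=4. Closed form: (4+1)·2^2 - 1 = 19.

Answer: 19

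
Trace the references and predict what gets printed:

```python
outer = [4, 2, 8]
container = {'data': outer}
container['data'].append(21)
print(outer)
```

Key concept: dict holds reference to list.
Step by step:
`outer = [4, 2, 8]` → outer = [4, 2, 8]
`container = {'data': outer}` → container = {'data': [4, 2, 8]}
`container['data'].append(21)` → outer = [4, 2, 8, 21]; container = {'data': [4, 2, 8, 21]}
`print(outer)` → prints [4, 2, 8, 21]

Answer: [4, 2, 8, 21]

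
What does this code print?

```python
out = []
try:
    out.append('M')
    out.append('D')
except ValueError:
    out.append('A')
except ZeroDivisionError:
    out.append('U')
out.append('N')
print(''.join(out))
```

Execution trace: 'M' (try body) → 'D' (try body, no exception) → 'N' (after the try/except). Output: MDN

Answer: MDN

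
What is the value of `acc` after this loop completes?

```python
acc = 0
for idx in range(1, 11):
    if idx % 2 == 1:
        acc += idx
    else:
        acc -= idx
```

Add odd, subtract even
`acc` takes the values: 0 → 1 → -1 → 2 → -2 → 3 → -3 → 4 → -4 → 5 → -5

Answer: -5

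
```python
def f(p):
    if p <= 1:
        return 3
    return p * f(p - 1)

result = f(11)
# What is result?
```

f(11) = 11 * 10 * 9 * 8 * 7 * 6 * 5 * 4 * 3 * 2 * 3 = 119750400

Answer: 119750400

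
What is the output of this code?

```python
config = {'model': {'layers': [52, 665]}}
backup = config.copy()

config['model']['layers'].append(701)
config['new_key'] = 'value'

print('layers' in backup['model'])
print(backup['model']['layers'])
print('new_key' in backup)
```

Key concept: shallow copy gotcha with nested dict.
Step by step:
`config = {'model': {'layers': [52, 665]}}` → config = {'model': {'layers': [52, 665]}}
`backup = config.copy()` → backup = {'model': {'layers': [52, 665]}}
`config['model']['layers'].append(701)` → config = {'model': {'layers': [52, 665, 701]}}; backup = {'model': {'layers': [52, 665, 701]}}
`config['new_key'] = 'value'` → config = {'model': {'layers': [52, 665, 701]}, 'new_key': 'value'}
`print('layers' in backup['model'])` → prints True
`print(backup['model']['layers'])` → prints [52, 665, 701]
`print('new_key' in backup)` → prints False

Answer:
True
[52, 665, 701]
False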